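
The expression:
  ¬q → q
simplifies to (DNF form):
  q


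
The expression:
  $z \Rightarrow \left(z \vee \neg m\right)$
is always true.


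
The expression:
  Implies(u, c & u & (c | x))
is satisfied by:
  {c: True, u: False}
  {u: False, c: False}
  {u: True, c: True}


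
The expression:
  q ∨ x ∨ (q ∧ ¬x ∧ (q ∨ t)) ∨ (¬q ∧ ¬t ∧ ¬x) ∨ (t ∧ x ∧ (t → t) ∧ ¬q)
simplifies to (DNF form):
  q ∨ x ∨ ¬t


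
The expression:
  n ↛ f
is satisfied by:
  {n: True, f: False}


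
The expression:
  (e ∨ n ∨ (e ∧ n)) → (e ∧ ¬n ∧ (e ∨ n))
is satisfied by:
  {n: False}


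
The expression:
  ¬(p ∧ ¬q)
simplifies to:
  q ∨ ¬p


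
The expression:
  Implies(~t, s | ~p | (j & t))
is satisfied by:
  {t: True, s: True, p: False}
  {t: True, p: False, s: False}
  {s: True, p: False, t: False}
  {s: False, p: False, t: False}
  {t: True, s: True, p: True}
  {t: True, p: True, s: False}
  {s: True, p: True, t: False}


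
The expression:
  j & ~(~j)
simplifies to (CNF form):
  j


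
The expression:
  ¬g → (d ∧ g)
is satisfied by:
  {g: True}


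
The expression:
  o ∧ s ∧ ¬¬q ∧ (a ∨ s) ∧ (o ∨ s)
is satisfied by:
  {o: True, q: True, s: True}


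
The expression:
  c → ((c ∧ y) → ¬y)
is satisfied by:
  {c: False, y: False}
  {y: True, c: False}
  {c: True, y: False}


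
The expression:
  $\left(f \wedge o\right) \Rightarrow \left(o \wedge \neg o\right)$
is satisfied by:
  {o: False, f: False}
  {f: True, o: False}
  {o: True, f: False}


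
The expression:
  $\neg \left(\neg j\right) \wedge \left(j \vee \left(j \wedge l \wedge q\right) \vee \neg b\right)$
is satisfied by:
  {j: True}


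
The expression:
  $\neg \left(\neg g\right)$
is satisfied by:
  {g: True}


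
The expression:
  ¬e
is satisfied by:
  {e: False}


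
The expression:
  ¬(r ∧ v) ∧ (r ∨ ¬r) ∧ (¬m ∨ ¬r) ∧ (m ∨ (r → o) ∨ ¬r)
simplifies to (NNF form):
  (o ∧ ¬m ∧ ¬v) ∨ ¬r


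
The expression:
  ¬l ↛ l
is always true.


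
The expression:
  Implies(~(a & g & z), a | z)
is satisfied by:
  {a: True, z: True}
  {a: True, z: False}
  {z: True, a: False}


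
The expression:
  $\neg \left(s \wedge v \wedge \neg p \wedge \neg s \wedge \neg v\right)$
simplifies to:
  $\text{True}$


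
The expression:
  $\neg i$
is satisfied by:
  {i: False}


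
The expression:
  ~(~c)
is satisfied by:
  {c: True}


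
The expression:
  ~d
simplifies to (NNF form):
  ~d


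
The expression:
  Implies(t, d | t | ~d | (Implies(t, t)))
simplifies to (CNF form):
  True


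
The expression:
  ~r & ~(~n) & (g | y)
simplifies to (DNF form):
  (g & n & ~r) | (n & y & ~r)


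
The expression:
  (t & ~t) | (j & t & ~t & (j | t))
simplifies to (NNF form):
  False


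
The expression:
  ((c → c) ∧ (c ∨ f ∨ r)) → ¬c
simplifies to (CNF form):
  ¬c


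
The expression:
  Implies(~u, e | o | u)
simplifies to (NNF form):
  e | o | u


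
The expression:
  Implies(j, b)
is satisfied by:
  {b: True, j: False}
  {j: False, b: False}
  {j: True, b: True}


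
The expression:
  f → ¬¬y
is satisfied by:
  {y: True, f: False}
  {f: False, y: False}
  {f: True, y: True}


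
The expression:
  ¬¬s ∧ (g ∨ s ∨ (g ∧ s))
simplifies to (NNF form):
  s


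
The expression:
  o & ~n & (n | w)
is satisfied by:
  {w: True, o: True, n: False}


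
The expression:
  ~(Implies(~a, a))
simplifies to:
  ~a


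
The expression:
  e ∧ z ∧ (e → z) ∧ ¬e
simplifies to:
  False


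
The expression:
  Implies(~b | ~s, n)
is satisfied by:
  {n: True, b: True, s: True}
  {n: True, b: True, s: False}
  {n: True, s: True, b: False}
  {n: True, s: False, b: False}
  {b: True, s: True, n: False}


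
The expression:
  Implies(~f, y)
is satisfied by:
  {y: True, f: True}
  {y: True, f: False}
  {f: True, y: False}


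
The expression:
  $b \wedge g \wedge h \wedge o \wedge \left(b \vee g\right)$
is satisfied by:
  {h: True, g: True, b: True, o: True}


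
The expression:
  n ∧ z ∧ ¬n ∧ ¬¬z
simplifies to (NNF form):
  False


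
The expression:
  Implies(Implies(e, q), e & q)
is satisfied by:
  {e: True}


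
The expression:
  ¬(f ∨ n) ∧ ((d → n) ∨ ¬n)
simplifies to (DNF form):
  ¬f ∧ ¬n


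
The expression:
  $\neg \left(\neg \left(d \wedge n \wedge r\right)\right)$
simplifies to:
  $d \wedge n \wedge r$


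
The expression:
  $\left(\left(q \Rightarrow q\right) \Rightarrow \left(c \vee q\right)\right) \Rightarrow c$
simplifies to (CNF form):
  $c \vee \neg q$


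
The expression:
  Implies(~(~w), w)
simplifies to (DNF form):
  True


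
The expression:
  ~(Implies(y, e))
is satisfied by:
  {y: True, e: False}


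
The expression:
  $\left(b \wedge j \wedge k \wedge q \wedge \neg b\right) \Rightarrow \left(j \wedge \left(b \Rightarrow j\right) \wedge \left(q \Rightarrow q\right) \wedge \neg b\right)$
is always true.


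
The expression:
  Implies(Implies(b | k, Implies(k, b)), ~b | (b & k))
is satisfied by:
  {k: True, b: False}
  {b: False, k: False}
  {b: True, k: True}


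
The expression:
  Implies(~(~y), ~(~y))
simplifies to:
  True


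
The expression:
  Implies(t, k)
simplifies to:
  k | ~t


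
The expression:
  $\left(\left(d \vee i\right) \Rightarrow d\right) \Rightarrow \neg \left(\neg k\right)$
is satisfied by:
  {i: True, k: True, d: False}
  {k: True, d: False, i: False}
  {i: True, k: True, d: True}
  {k: True, d: True, i: False}
  {i: True, d: False, k: False}


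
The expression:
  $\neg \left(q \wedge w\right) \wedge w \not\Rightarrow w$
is never true.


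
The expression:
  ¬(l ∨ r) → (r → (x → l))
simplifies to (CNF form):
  True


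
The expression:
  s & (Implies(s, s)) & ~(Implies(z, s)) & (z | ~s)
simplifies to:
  False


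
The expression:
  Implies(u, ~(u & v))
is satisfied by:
  {u: False, v: False}
  {v: True, u: False}
  {u: True, v: False}


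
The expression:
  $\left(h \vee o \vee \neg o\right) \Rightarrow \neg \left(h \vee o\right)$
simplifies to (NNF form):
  $\neg h \wedge \neg o$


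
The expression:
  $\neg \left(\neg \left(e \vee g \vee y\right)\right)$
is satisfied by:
  {y: True, e: True, g: True}
  {y: True, e: True, g: False}
  {y: True, g: True, e: False}
  {y: True, g: False, e: False}
  {e: True, g: True, y: False}
  {e: True, g: False, y: False}
  {g: True, e: False, y: False}


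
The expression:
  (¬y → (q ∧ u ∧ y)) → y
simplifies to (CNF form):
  True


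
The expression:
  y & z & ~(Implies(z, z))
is never true.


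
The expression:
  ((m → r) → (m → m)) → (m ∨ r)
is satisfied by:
  {r: True, m: True}
  {r: True, m: False}
  {m: True, r: False}


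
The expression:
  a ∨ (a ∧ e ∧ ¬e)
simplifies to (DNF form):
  a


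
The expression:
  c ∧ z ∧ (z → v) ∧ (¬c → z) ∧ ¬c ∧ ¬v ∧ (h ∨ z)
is never true.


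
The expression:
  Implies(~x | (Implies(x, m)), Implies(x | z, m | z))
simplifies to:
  True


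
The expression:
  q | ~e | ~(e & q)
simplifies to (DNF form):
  True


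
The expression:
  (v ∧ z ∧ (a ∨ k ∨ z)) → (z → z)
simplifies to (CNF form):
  True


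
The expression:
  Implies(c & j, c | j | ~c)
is always true.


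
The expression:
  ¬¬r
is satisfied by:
  {r: True}


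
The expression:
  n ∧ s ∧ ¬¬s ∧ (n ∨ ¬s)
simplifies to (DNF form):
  n ∧ s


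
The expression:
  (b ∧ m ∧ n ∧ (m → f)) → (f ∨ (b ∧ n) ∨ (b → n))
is always true.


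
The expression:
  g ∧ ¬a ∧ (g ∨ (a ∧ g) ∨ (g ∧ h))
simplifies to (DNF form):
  g ∧ ¬a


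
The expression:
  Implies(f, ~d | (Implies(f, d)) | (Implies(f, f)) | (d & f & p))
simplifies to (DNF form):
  True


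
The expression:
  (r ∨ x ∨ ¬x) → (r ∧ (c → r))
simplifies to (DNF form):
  r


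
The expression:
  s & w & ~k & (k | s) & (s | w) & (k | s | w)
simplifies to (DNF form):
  s & w & ~k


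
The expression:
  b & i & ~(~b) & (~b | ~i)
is never true.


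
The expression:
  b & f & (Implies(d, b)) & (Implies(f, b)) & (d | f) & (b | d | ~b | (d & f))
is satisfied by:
  {b: True, f: True}


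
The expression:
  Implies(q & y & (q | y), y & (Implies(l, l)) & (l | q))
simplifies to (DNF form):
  True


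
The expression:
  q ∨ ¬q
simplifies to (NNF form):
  True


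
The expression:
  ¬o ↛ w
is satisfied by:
  {w: True, o: False}
  {o: False, w: False}
  {o: True, w: True}


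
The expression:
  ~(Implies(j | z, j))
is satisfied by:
  {z: True, j: False}


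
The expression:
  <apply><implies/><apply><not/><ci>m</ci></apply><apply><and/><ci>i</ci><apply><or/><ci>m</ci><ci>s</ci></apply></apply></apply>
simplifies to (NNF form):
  <apply><or/><ci>m</ci><apply><and/><ci>i</ci><ci>s</ci></apply></apply>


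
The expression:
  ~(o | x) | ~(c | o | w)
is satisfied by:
  {c: False, o: False, x: False, w: False}
  {w: True, c: False, o: False, x: False}
  {c: True, w: False, o: False, x: False}
  {w: True, c: True, o: False, x: False}
  {x: True, w: False, c: False, o: False}


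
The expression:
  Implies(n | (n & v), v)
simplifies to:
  v | ~n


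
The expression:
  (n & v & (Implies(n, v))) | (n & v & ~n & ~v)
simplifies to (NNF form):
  n & v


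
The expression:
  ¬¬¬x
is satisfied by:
  {x: False}


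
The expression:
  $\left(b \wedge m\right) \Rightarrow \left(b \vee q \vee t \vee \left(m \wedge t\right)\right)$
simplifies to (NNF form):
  $\text{True}$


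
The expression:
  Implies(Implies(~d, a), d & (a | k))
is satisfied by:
  {k: True, a: False, d: False}
  {k: False, a: False, d: False}
  {d: True, k: True, a: False}
  {a: True, d: True, k: True}
  {a: True, d: True, k: False}


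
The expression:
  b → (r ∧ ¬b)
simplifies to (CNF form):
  ¬b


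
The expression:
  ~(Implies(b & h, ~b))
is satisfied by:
  {h: True, b: True}


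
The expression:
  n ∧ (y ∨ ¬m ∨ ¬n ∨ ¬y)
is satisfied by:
  {n: True}


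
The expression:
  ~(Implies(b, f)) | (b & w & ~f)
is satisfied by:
  {b: True, f: False}


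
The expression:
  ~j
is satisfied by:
  {j: False}


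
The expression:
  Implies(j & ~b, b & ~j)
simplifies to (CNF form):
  b | ~j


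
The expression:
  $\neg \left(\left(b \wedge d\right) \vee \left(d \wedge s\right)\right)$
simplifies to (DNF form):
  $\left(\neg b \wedge \neg s\right) \vee \neg d$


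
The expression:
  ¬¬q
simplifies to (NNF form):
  q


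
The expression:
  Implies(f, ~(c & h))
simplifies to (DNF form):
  ~c | ~f | ~h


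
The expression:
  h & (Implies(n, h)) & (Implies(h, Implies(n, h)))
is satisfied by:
  {h: True}


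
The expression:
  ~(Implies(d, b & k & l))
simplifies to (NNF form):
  d & (~b | ~k | ~l)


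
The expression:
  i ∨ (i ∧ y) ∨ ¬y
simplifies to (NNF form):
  i ∨ ¬y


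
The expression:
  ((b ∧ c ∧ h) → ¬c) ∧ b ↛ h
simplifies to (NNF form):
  b ∧ ¬h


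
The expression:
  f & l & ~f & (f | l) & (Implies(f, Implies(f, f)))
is never true.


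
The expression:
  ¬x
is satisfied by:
  {x: False}


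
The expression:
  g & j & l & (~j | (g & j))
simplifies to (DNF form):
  g & j & l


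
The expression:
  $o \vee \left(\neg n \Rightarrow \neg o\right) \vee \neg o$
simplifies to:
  $\text{True}$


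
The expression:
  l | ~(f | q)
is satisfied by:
  {l: True, q: False, f: False}
  {f: True, l: True, q: False}
  {l: True, q: True, f: False}
  {f: True, l: True, q: True}
  {f: False, q: False, l: False}


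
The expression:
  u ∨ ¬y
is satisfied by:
  {u: True, y: False}
  {y: False, u: False}
  {y: True, u: True}


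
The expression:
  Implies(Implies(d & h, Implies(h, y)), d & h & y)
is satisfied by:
  {h: True, d: True}


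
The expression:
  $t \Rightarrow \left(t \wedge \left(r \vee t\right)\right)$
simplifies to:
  $\text{True}$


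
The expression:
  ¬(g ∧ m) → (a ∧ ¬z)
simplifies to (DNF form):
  (a ∧ ¬z) ∨ (g ∧ m) ∨ (a ∧ g ∧ m) ∨ (a ∧ g ∧ ¬z) ∨ (a ∧ m ∧ ¬z) ∨ (g ∧ m ∧ ¬z) ∨ (a ∧ g ∧ m ∧ ¬z)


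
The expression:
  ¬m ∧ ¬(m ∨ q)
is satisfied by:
  {q: False, m: False}


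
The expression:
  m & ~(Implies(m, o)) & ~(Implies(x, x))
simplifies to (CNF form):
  False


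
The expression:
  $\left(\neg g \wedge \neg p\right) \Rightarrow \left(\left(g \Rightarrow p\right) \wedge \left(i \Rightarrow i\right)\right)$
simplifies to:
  $\text{True}$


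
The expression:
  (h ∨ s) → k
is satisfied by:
  {k: True, s: False, h: False}
  {k: True, h: True, s: False}
  {k: True, s: True, h: False}
  {k: True, h: True, s: True}
  {h: False, s: False, k: False}


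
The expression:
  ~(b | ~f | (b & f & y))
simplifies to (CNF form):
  f & ~b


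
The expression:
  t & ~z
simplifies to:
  t & ~z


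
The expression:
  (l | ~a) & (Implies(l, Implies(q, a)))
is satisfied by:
  {q: False, a: False, l: False}
  {l: True, q: False, a: False}
  {q: True, l: False, a: False}
  {a: True, l: True, q: False}
  {a: True, l: True, q: True}


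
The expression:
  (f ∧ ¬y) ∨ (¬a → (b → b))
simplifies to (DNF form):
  True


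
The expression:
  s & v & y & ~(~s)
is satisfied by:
  {s: True, y: True, v: True}


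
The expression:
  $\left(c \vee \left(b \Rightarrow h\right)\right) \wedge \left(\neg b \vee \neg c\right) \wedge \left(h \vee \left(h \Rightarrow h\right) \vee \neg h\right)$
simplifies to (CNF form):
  $\left(h \vee \neg b\right) \wedge \left(\neg b \vee \neg c\right)$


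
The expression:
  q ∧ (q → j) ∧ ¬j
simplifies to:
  False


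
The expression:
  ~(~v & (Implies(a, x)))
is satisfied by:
  {v: True, a: True, x: False}
  {v: True, a: False, x: False}
  {x: True, v: True, a: True}
  {x: True, v: True, a: False}
  {a: True, x: False, v: False}


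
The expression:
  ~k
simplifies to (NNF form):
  ~k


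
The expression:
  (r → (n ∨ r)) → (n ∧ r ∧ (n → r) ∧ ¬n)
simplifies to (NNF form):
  False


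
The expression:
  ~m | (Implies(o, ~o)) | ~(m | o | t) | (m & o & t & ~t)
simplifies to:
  ~m | ~o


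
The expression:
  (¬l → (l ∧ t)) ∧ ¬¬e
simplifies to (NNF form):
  e ∧ l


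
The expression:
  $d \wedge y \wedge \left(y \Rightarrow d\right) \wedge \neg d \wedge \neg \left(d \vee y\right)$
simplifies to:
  $\text{False}$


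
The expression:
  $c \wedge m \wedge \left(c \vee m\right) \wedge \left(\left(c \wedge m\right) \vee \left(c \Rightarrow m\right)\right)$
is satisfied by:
  {c: True, m: True}


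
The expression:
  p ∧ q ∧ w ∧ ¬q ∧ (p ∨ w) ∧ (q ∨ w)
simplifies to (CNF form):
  False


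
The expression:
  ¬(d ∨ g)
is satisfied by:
  {g: False, d: False}


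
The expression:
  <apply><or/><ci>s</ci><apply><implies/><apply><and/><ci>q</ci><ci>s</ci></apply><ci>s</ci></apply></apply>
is always true.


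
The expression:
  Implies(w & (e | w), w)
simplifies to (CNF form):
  True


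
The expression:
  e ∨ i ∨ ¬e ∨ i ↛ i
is always true.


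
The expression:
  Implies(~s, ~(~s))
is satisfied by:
  {s: True}


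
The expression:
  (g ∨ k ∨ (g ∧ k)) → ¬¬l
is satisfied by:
  {l: True, g: False, k: False}
  {l: True, k: True, g: False}
  {l: True, g: True, k: False}
  {l: True, k: True, g: True}
  {k: False, g: False, l: False}


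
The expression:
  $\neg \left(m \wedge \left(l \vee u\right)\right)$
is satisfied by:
  {u: False, m: False, l: False}
  {l: True, u: False, m: False}
  {u: True, l: False, m: False}
  {l: True, u: True, m: False}
  {m: True, l: False, u: False}


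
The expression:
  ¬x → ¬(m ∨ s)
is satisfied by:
  {x: True, s: False, m: False}
  {x: True, m: True, s: False}
  {x: True, s: True, m: False}
  {x: True, m: True, s: True}
  {m: False, s: False, x: False}


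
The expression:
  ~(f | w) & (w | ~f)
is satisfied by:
  {w: False, f: False}


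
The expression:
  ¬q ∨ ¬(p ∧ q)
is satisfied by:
  {p: False, q: False}
  {q: True, p: False}
  {p: True, q: False}


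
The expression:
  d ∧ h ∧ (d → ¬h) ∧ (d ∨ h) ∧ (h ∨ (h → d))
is never true.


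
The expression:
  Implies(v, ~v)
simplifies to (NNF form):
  ~v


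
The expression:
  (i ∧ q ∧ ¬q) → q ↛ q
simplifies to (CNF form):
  True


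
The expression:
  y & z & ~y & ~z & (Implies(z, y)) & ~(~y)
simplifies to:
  False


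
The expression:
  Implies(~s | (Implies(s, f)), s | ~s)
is always true.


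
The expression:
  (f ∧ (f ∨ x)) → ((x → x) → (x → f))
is always true.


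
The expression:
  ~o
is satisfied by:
  {o: False}


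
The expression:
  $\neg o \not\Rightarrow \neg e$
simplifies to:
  $e \wedge \neg o$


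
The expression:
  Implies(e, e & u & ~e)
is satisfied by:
  {e: False}


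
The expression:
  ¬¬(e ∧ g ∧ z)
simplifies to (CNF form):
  e ∧ g ∧ z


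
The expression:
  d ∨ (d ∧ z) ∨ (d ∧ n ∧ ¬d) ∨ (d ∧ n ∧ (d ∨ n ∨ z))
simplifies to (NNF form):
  d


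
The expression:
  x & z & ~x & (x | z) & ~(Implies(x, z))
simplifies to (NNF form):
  False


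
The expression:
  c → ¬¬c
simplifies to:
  True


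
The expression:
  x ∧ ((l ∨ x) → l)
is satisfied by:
  {x: True, l: True}


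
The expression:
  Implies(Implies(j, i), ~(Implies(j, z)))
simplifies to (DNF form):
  (j & ~i) | (j & ~z)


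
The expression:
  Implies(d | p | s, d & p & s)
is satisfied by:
  {p: False, d: False, s: False}
  {d: True, s: True, p: True}


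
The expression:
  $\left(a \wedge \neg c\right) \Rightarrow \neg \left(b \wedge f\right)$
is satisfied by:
  {c: True, a: False, b: False, f: False}
  {c: False, a: False, b: False, f: False}
  {f: True, c: True, a: False, b: False}
  {f: True, c: False, a: False, b: False}
  {b: True, c: True, a: False, f: False}
  {b: True, c: False, a: False, f: False}
  {f: True, b: True, c: True, a: False}
  {f: True, b: True, c: False, a: False}
  {a: True, c: True, f: False, b: False}
  {a: True, c: False, f: False, b: False}
  {f: True, a: True, c: True, b: False}
  {f: True, a: True, c: False, b: False}
  {b: True, a: True, c: True, f: False}
  {b: True, a: True, c: False, f: False}
  {b: True, a: True, f: True, c: True}


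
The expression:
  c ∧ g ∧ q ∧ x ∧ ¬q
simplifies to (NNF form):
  False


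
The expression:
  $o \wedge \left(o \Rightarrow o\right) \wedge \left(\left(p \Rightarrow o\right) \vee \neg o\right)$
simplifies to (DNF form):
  $o$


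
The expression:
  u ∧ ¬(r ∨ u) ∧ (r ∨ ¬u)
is never true.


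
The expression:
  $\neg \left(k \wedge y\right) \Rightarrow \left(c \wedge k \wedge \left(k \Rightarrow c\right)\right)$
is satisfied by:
  {k: True, y: True, c: True}
  {k: True, y: True, c: False}
  {k: True, c: True, y: False}


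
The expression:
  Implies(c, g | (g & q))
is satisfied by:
  {g: True, c: False}
  {c: False, g: False}
  {c: True, g: True}


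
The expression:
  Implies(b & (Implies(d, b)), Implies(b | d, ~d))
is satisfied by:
  {d: False, b: False}
  {b: True, d: False}
  {d: True, b: False}


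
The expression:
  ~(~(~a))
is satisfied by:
  {a: False}


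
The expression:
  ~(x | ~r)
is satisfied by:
  {r: True, x: False}


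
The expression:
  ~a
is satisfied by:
  {a: False}


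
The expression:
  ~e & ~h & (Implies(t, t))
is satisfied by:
  {e: False, h: False}


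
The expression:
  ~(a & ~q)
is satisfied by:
  {q: True, a: False}
  {a: False, q: False}
  {a: True, q: True}


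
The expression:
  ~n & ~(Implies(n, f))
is never true.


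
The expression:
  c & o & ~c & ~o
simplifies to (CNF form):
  False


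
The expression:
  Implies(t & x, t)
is always true.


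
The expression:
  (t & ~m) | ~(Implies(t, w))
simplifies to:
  t & (~m | ~w)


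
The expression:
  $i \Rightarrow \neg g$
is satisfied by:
  {g: False, i: False}
  {i: True, g: False}
  {g: True, i: False}


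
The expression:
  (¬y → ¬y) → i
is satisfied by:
  {i: True}


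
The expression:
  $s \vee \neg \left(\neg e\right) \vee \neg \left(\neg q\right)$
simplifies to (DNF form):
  $e \vee q \vee s$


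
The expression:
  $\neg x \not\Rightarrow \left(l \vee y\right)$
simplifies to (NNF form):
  $\neg l \wedge \neg x \wedge \neg y$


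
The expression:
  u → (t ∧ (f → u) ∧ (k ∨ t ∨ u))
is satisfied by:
  {t: True, u: False}
  {u: False, t: False}
  {u: True, t: True}


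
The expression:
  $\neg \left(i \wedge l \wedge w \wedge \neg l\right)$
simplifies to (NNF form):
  $\text{True}$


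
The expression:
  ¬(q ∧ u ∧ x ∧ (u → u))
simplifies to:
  ¬q ∨ ¬u ∨ ¬x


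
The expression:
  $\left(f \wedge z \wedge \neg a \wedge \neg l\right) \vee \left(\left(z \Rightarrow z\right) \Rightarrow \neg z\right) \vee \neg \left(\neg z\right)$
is always true.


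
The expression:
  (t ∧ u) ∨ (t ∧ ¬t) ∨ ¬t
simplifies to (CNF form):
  u ∨ ¬t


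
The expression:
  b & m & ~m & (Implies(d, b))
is never true.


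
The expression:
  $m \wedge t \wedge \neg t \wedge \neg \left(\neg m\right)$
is never true.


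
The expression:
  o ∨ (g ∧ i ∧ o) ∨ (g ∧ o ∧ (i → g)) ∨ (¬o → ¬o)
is always true.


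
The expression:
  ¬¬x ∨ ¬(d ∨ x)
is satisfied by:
  {x: True, d: False}
  {d: False, x: False}
  {d: True, x: True}


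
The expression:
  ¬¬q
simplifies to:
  q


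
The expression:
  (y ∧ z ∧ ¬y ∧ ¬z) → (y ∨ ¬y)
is always true.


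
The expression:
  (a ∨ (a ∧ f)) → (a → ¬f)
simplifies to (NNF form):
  ¬a ∨ ¬f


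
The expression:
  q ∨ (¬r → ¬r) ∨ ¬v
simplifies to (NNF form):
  True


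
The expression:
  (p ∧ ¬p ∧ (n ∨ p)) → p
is always true.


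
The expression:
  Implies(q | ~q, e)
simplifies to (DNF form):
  e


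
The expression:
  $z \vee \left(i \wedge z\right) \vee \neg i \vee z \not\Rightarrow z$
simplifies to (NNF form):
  $z \vee \neg i$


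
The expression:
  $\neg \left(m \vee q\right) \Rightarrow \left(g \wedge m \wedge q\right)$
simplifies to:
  $m \vee q$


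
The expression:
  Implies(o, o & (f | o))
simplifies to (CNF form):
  True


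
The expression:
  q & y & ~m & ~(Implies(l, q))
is never true.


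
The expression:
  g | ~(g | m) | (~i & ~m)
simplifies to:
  g | ~m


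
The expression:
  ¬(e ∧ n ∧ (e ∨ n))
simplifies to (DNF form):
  ¬e ∨ ¬n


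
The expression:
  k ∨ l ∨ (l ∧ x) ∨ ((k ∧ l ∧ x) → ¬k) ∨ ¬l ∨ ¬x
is always true.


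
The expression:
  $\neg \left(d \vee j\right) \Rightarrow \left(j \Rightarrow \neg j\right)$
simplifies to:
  $\text{True}$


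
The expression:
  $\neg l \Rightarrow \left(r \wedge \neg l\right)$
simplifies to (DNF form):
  $l \vee r$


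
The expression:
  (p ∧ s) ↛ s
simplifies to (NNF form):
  False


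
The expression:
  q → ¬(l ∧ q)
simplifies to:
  ¬l ∨ ¬q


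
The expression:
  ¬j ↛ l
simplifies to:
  l ∨ ¬j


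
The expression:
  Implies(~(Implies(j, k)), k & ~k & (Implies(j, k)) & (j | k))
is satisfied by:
  {k: True, j: False}
  {j: False, k: False}
  {j: True, k: True}


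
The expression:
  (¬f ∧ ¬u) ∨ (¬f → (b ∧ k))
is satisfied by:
  {b: True, f: True, k: True, u: False}
  {b: True, f: True, k: False, u: False}
  {f: True, k: True, b: False, u: False}
  {f: True, b: False, k: False, u: False}
  {b: True, k: True, f: False, u: False}
  {b: True, k: False, f: False, u: False}
  {k: True, b: False, f: False, u: False}
  {b: False, k: False, f: False, u: False}
  {b: True, u: True, f: True, k: True}
  {b: True, u: True, f: True, k: False}
  {u: True, f: True, k: True, b: False}
  {u: True, f: True, k: False, b: False}
  {u: True, b: True, k: True, f: False}


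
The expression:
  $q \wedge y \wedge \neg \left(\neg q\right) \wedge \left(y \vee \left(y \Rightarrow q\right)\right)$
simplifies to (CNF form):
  $q \wedge y$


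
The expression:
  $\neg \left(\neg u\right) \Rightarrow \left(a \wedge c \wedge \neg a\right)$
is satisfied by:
  {u: False}


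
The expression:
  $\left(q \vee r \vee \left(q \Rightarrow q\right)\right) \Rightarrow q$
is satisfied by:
  {q: True}


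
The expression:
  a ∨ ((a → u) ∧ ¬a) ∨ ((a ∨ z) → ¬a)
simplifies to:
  True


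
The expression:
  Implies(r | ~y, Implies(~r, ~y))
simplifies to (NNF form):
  True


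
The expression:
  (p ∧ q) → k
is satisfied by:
  {k: True, p: False, q: False}
  {p: False, q: False, k: False}
  {k: True, q: True, p: False}
  {q: True, p: False, k: False}
  {k: True, p: True, q: False}
  {p: True, k: False, q: False}
  {k: True, q: True, p: True}


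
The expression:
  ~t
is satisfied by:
  {t: False}


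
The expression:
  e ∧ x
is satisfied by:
  {e: True, x: True}


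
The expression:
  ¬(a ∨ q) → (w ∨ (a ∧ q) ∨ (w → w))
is always true.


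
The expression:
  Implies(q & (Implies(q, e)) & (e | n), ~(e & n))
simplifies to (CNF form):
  ~e | ~n | ~q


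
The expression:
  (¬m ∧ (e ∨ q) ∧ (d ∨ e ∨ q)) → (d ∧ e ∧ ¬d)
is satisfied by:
  {m: True, q: False, e: False}
  {m: True, e: True, q: False}
  {m: True, q: True, e: False}
  {m: True, e: True, q: True}
  {e: False, q: False, m: False}


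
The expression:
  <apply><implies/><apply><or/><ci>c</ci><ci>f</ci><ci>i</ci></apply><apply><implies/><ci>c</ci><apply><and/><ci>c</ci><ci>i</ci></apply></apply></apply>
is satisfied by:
  {i: True, c: False}
  {c: False, i: False}
  {c: True, i: True}


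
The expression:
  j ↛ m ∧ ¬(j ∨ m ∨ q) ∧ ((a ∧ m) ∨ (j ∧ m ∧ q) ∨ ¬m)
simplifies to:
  False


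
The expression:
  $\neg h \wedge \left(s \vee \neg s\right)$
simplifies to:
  $\neg h$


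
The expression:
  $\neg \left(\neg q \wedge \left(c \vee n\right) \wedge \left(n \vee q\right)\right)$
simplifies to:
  $q \vee \neg n$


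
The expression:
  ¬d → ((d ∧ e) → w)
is always true.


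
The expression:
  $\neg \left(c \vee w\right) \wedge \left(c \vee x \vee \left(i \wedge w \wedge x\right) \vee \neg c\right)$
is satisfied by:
  {w: False, c: False}


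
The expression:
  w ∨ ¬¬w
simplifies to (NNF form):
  w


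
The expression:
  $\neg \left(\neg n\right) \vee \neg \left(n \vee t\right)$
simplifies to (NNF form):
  $n \vee \neg t$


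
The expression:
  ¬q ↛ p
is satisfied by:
  {p: True, q: False}
  {q: False, p: False}
  {q: True, p: True}


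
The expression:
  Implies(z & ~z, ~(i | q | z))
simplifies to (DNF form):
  True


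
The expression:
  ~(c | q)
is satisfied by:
  {q: False, c: False}


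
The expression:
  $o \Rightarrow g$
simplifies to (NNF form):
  $g \vee \neg o$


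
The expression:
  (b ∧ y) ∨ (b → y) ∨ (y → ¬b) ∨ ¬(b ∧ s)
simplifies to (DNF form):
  True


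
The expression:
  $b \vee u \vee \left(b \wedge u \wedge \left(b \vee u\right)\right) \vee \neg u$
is always true.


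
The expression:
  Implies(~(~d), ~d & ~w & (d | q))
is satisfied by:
  {d: False}


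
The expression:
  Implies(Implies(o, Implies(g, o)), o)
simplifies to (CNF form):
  o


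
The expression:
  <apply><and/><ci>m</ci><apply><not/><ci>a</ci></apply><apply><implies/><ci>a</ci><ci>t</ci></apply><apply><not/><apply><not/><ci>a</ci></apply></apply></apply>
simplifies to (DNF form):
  <false/>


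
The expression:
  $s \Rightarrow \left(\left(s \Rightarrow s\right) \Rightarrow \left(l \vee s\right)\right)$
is always true.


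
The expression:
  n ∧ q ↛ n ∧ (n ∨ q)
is never true.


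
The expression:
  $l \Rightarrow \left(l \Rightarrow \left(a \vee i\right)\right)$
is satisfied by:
  {i: True, a: True, l: False}
  {i: True, l: False, a: False}
  {a: True, l: False, i: False}
  {a: False, l: False, i: False}
  {i: True, a: True, l: True}
  {i: True, l: True, a: False}
  {a: True, l: True, i: False}


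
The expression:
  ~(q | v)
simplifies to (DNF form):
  ~q & ~v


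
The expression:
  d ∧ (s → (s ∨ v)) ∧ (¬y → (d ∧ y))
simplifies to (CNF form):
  d ∧ y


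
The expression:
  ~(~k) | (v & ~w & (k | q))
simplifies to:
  k | (q & v & ~w)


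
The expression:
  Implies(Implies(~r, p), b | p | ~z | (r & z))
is always true.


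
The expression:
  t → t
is always true.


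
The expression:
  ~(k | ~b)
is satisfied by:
  {b: True, k: False}


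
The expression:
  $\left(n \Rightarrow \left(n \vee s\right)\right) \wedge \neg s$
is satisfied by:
  {s: False}


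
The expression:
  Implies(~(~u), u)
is always true.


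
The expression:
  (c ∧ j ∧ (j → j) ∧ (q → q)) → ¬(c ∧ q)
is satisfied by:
  {c: False, q: False, j: False}
  {j: True, c: False, q: False}
  {q: True, c: False, j: False}
  {j: True, q: True, c: False}
  {c: True, j: False, q: False}
  {j: True, c: True, q: False}
  {q: True, c: True, j: False}


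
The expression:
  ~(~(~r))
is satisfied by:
  {r: False}


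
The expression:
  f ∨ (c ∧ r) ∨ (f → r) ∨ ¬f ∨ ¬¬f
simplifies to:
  True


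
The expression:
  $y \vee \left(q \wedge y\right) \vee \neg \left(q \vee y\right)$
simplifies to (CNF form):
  $y \vee \neg q$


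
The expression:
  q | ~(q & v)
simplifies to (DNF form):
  True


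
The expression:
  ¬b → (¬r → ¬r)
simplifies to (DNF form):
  True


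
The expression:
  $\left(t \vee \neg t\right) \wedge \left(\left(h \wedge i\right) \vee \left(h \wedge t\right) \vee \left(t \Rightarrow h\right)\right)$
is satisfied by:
  {h: True, t: False}
  {t: False, h: False}
  {t: True, h: True}


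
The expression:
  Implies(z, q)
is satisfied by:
  {q: True, z: False}
  {z: False, q: False}
  {z: True, q: True}


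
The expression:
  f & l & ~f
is never true.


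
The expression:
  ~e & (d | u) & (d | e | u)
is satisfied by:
  {d: True, u: True, e: False}
  {d: True, e: False, u: False}
  {u: True, e: False, d: False}


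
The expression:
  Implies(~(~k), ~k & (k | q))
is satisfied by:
  {k: False}


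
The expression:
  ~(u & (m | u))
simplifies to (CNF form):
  ~u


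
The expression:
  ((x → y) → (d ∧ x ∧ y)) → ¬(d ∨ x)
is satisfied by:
  {y: True, d: False, x: False}
  {d: False, x: False, y: False}
  {y: True, d: True, x: False}
  {d: True, y: False, x: False}
  {x: True, y: True, d: False}


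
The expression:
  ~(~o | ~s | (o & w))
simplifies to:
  o & s & ~w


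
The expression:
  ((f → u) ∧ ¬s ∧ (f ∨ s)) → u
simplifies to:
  True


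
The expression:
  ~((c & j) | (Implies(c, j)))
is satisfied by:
  {c: True, j: False}


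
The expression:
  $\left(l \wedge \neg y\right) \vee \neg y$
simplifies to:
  $\neg y$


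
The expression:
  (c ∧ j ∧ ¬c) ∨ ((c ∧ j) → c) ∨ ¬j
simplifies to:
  True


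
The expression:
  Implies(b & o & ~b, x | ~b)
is always true.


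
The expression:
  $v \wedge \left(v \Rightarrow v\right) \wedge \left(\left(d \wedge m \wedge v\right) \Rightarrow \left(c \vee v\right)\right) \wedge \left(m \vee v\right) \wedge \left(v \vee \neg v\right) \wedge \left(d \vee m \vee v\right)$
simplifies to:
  $v$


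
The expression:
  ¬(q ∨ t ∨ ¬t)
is never true.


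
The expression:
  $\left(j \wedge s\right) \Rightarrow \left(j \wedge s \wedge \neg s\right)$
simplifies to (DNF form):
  $\neg j \vee \neg s$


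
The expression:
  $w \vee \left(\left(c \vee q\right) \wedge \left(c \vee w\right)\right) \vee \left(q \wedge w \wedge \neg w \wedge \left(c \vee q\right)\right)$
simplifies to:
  $c \vee w$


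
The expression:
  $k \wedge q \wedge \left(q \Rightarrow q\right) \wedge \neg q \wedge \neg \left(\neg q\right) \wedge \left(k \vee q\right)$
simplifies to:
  $\text{False}$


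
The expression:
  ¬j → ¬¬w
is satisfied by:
  {w: True, j: True}
  {w: True, j: False}
  {j: True, w: False}


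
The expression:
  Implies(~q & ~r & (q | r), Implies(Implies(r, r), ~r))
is always true.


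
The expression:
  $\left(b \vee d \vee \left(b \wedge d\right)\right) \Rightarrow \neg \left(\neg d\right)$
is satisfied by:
  {d: True, b: False}
  {b: False, d: False}
  {b: True, d: True}


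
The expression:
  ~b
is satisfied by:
  {b: False}


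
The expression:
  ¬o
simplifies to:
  ¬o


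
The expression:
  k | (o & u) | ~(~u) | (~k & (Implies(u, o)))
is always true.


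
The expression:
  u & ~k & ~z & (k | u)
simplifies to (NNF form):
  u & ~k & ~z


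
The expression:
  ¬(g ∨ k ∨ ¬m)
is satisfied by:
  {m: True, g: False, k: False}


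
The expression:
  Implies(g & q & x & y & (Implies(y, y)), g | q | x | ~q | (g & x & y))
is always true.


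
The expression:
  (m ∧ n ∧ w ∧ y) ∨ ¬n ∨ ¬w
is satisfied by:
  {y: True, m: True, w: False, n: False}
  {y: True, m: False, w: False, n: False}
  {m: True, y: False, w: False, n: False}
  {y: False, m: False, w: False, n: False}
  {y: True, n: True, m: True, w: False}
  {y: True, n: True, m: False, w: False}
  {n: True, m: True, y: False, w: False}
  {n: True, y: False, m: False, w: False}
  {y: True, w: True, m: True, n: False}
  {y: True, w: True, m: False, n: False}
  {w: True, m: True, y: False, n: False}
  {w: True, y: False, m: False, n: False}
  {y: True, n: True, w: True, m: True}


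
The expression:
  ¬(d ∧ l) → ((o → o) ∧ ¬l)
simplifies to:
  d ∨ ¬l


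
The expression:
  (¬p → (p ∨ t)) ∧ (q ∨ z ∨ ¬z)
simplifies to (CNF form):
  p ∨ t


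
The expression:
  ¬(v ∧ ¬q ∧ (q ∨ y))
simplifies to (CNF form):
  q ∨ ¬v ∨ ¬y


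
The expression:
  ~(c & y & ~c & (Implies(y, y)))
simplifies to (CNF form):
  True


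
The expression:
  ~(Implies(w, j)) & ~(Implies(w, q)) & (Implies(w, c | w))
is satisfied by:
  {w: True, q: False, j: False}


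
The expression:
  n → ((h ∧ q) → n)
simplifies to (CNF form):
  True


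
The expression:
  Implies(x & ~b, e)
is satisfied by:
  {b: True, e: True, x: False}
  {b: True, e: False, x: False}
  {e: True, b: False, x: False}
  {b: False, e: False, x: False}
  {b: True, x: True, e: True}
  {b: True, x: True, e: False}
  {x: True, e: True, b: False}


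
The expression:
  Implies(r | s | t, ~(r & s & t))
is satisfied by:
  {s: False, t: False, r: False}
  {r: True, s: False, t: False}
  {t: True, s: False, r: False}
  {r: True, t: True, s: False}
  {s: True, r: False, t: False}
  {r: True, s: True, t: False}
  {t: True, s: True, r: False}


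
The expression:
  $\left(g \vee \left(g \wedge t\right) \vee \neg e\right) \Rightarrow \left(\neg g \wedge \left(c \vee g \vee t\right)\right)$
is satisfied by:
  {c: True, t: True, e: True, g: False}
  {c: True, t: True, g: False, e: False}
  {c: True, e: True, g: False, t: False}
  {c: True, g: False, e: False, t: False}
  {t: True, e: True, g: False, c: False}
  {t: True, g: False, e: False, c: False}
  {e: True, t: False, g: False, c: False}


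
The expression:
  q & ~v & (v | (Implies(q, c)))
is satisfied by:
  {c: True, q: True, v: False}


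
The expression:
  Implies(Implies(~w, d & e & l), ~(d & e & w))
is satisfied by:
  {w: False, e: False, d: False}
  {d: True, w: False, e: False}
  {e: True, w: False, d: False}
  {d: True, e: True, w: False}
  {w: True, d: False, e: False}
  {d: True, w: True, e: False}
  {e: True, w: True, d: False}


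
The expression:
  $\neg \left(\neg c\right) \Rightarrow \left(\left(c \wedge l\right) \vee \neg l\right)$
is always true.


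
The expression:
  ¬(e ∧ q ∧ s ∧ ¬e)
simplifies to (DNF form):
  True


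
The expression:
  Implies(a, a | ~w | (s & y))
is always true.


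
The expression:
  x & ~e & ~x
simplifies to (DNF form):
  False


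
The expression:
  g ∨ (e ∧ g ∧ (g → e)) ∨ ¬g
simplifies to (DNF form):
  True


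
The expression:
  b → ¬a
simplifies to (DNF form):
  ¬a ∨ ¬b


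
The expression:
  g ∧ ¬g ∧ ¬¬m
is never true.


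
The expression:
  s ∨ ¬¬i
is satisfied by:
  {i: True, s: True}
  {i: True, s: False}
  {s: True, i: False}


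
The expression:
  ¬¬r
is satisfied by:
  {r: True}


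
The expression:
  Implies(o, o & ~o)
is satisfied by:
  {o: False}


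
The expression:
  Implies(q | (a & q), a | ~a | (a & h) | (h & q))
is always true.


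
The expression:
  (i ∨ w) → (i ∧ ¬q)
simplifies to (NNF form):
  (i ∧ ¬q) ∨ (¬i ∧ ¬w)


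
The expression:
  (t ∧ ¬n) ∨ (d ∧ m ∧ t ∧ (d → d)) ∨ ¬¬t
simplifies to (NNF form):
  t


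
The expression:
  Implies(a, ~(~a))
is always true.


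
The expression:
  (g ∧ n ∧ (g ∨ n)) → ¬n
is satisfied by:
  {g: False, n: False}
  {n: True, g: False}
  {g: True, n: False}


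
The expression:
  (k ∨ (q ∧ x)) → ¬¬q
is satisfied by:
  {q: True, k: False}
  {k: False, q: False}
  {k: True, q: True}


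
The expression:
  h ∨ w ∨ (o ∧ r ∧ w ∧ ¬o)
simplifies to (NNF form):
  h ∨ w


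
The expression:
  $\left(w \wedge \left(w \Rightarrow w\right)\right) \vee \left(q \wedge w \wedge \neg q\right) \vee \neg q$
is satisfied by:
  {w: True, q: False}
  {q: False, w: False}
  {q: True, w: True}


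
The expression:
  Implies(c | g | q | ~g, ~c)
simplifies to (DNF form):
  ~c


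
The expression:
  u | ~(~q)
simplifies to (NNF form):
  q | u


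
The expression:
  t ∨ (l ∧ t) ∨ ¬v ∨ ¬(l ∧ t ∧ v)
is always true.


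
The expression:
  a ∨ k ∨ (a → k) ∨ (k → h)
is always true.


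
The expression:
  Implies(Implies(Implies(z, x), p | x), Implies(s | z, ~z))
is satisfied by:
  {z: False}


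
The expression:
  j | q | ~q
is always true.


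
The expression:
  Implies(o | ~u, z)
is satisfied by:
  {z: True, u: True, o: False}
  {z: True, u: False, o: False}
  {z: True, o: True, u: True}
  {z: True, o: True, u: False}
  {u: True, o: False, z: False}


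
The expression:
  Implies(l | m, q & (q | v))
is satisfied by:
  {q: True, m: False, l: False}
  {q: True, l: True, m: False}
  {q: True, m: True, l: False}
  {q: True, l: True, m: True}
  {l: False, m: False, q: False}
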